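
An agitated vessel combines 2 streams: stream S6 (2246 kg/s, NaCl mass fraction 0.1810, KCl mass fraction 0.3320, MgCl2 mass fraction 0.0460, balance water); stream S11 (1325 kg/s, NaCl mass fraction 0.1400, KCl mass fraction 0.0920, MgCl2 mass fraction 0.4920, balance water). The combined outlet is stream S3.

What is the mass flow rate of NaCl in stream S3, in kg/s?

592 kg/s

NaCl out = NaCl in = 2246×0.181 + 1325×0.140 = 592.03 kg/s.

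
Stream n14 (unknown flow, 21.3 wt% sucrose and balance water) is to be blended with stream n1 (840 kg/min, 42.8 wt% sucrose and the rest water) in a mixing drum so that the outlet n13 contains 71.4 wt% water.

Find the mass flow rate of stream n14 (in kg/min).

Let n14 be the unknown flow. Total out = 840 + n14.
water balance: 480.48 + 0.787·n14 = 0.714·(840 + n14)
(0.787 − 0.714)·n14 = 0.714×840 − 480.48 = 119.28
n14 = 119.28 / 0.073 = 1634 kg/min

1634 kg/min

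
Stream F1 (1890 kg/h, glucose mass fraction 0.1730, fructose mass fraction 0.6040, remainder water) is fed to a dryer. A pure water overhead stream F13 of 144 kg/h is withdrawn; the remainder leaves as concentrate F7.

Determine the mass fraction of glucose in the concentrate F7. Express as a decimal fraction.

glucose is not removed: 1890×0.173 = 326.97 kg/h of glucose enters F7.
Concentrate = 1890 − 144 = 1746 kg/h.
Mass fraction = 326.97/1746 = 0.1873.

0.1873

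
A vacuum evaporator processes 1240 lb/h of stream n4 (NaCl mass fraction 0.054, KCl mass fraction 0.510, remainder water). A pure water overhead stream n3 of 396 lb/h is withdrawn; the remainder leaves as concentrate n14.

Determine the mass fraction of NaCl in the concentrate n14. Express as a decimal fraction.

NaCl is not removed: 1240×0.054 = 66.96 lb/h of NaCl enters n14.
Concentrate = 1240 − 396 = 844 lb/h.
Mass fraction = 66.96/844 = 0.079.

0.079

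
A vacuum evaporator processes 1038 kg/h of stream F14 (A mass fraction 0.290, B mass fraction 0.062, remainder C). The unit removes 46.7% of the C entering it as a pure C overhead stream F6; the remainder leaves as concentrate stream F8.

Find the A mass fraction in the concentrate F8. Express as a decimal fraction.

A is not removed: 1038×0.290 = 301.02 kg/h of A enters F8.
C entering = 1038×0.648 = 672.62 kg/h; overhead removed = 0.467×672.62 = 314.12 kg/h.
Concentrate = 1038 − 314.12 = 723.88 kg/h.
Mass fraction = 301.02/723.88 = 0.416.

0.416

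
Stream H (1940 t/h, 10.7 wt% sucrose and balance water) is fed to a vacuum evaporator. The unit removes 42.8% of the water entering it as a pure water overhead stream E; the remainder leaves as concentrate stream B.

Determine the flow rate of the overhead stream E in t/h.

water entering = 1940×0.893 = 1732.4 t/h; overhead removed = 0.428×1732.4 = 741.48 t/h.

741.5 t/h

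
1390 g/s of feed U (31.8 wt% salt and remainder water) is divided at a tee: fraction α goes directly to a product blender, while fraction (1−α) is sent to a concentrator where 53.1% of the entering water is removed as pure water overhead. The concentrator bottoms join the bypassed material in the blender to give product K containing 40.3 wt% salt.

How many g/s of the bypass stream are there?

All 1390×0.318 = 442.02 g/s of salt reaches K, so K = 442.02/0.403 = 1096.8 g/s and vapour = 293.18 g/s.
The evaporator receives (1−α)·1390 of feed at 0.682 water and removes 0.531 of that water:
0.531×0.682×(1−α)×1390 = 293.18
(1−α) = 293.18/503.38 = 0.5824;  α = 0.4176.
Bypass flow = 0.4176×1390 = 580.44 g/s.

580.4 g/s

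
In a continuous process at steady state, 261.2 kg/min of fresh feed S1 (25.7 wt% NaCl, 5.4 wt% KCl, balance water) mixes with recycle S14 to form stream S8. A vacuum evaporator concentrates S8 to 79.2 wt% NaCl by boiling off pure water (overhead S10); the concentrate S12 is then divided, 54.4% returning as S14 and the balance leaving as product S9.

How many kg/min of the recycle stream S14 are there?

101.1 kg/min

Overall NaCl balance (none leaves overhead): NaCl in fresh feed = NaCl in product, i.e. 261.2×0.257 = (1−0.544)·S12·0.792.
S12 = 67.128/(0.792×0.456) = 185.87 kg/min.
Recycle S14 = 0.544×185.87 = 101.11 kg/min.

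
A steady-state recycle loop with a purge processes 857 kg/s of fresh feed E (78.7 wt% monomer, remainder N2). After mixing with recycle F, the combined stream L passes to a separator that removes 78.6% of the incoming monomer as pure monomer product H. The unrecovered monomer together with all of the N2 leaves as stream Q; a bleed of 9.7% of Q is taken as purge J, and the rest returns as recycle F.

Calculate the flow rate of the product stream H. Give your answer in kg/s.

657.1 kg/s

monomer in L: m_A = 857×0.787 + (1−0.097)·(1−0.786)·m_A, so m_A = 674.46/0.8068 = 836.01 kg/s.
Product H = 0.786×836.01 = 657.11 kg/s.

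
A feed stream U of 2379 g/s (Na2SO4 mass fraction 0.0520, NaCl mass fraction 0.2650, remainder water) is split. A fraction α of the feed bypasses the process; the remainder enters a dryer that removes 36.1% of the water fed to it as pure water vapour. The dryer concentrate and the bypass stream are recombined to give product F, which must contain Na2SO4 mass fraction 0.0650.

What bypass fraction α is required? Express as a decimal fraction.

0.189

All 2379×0.052 = 123.71 g/s of Na2SO4 reaches F, so F = 123.71/0.065 = 1903.2 g/s and vapour = 475.8 g/s.
The evaporator receives (1−α)·2379 of feed at 0.683 water and removes 0.361 of that water:
0.361×0.683×(1−α)×2379 = 475.8
(1−α) = 475.8/586.57 = 0.8112;  α = 0.1888.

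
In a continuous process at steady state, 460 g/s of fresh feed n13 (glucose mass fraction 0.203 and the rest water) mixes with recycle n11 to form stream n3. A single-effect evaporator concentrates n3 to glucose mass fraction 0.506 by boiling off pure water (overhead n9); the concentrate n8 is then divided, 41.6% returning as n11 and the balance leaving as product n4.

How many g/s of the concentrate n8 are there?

316 g/s

Overall glucose balance (none leaves overhead): glucose in fresh feed = glucose in product, i.e. 460×0.203 = (1−0.416)·n8·0.506.
n8 = 93.38/(0.506×0.584) = 316 g/s.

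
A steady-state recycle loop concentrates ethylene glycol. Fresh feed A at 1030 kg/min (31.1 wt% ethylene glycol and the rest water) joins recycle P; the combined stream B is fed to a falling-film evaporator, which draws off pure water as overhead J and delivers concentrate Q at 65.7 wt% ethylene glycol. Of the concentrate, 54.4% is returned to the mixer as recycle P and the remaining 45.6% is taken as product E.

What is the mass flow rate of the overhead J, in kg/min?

542.4 kg/min

Overall ethylene glycol balance (none leaves overhead): ethylene glycol in fresh feed = ethylene glycol in product, i.e. 1030×0.311 = (1−0.544)·Q·0.657.
Q = 320.33/(0.657×0.456) = 1069.2 kg/min.
Recycle P = 0.544×1069.2 = 581.66 kg/min.
Combined feed B = 1030 + 581.66 = 1611.7 kg/min.
Overhead J = B − Q = 1611.7 − 1069.2 = 542.44 kg/min.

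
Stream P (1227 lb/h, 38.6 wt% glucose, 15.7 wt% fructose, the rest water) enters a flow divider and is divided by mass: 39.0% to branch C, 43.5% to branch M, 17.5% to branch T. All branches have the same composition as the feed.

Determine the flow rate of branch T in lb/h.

214.7 lb/h

Branch T flow = 0.175×1227 = 214.72 lb/h.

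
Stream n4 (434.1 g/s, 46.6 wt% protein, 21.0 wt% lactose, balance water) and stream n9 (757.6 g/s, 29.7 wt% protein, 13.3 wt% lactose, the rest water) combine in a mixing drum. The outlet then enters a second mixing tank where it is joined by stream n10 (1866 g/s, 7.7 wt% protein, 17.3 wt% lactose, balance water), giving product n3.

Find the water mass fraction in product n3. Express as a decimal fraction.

Overall, product flow = 3057.7 g/s.
water in = 434.1×0.324 + 757.6×0.570 + 1866×0.750 = 1972 g/s.
water fraction in n3 = 0.645.

0.645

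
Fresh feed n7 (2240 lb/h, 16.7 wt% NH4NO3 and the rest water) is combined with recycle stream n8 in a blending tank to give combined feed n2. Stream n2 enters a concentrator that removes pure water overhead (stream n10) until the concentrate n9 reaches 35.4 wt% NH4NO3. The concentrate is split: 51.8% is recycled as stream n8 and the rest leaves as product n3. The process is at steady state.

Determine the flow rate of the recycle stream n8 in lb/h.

1136 lb/h

Overall NH4NO3 balance (none leaves overhead): NH4NO3 in fresh feed = NH4NO3 in product, i.e. 2240×0.167 = (1−0.518)·n9·0.354.
n9 = 374.08/(0.354×0.482) = 2192.4 lb/h.
Recycle n8 = 0.518×2192.4 = 1135.6 lb/h.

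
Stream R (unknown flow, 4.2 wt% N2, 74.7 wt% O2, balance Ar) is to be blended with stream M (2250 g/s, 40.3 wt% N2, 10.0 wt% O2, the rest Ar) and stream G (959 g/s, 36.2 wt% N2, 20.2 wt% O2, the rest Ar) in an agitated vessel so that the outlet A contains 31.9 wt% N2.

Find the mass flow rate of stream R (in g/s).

831.2 g/s

Let R be the unknown flow. Total out = 3209 + R.
N2 balance: 1253.9 + 0.042·R = 0.319·(3209 + R)
(0.042 − 0.319)·R = 0.319×3209 − 1253.9 = -230.24
R = -230.24 / -0.277 = 831.18 g/s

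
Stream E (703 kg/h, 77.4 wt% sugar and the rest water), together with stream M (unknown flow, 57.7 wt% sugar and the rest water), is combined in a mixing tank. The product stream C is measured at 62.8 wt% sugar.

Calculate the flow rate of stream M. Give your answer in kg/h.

2013 kg/h

Let M be the unknown flow. Total out = 703 + M.
sugar balance: 544.12 + 0.577·M = 0.628·(703 + M)
(0.577 − 0.628)·M = 0.628×703 − 544.12 = -102.64
M = -102.64 / -0.051 = 2012.5 kg/h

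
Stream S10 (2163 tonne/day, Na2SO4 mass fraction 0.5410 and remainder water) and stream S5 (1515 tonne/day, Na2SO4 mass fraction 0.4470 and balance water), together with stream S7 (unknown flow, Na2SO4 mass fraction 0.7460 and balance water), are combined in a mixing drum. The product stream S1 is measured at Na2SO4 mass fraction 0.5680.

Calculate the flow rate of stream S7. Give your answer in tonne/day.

1358 tonne/day

Let S7 be the unknown flow. Total out = 3678 + S7.
Na2SO4 balance: 1847.4 + 0.746·S7 = 0.568·(3678 + S7)
(0.746 − 0.568)·S7 = 0.568×3678 − 1847.4 = 241.72
S7 = 241.72 / 0.178 = 1358 tonne/day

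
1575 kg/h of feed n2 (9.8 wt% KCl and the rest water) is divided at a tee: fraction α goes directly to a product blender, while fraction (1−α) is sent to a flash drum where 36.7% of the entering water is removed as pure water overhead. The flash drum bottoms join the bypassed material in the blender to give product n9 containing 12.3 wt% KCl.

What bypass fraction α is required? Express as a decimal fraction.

0.386

All 1575×0.098 = 154.35 kg/h of KCl reaches n9, so n9 = 154.35/0.123 = 1254.9 kg/h and vapour = 320.12 kg/h.
The evaporator receives (1−α)·1575 of feed at 0.902 water and removes 0.367 of that water:
0.367×0.902×(1−α)×1575 = 320.12
(1−α) = 320.12/521.38 = 0.6140;  α = 0.3860.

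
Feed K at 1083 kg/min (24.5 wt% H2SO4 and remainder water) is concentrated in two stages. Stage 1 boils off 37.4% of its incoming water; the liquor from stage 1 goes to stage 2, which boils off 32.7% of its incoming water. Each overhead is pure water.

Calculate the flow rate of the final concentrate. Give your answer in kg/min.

609.8 kg/min

water in feed = 1083×0.755 = 817.66 kg/min.
After stage 1: water left = (1−0.374)×817.66 = 511.86; stream total = 777.19 kg/min.
After stage 2: water left = (1−0.327)×511.86 = 344.48; final concentrate = 609.82 kg/min.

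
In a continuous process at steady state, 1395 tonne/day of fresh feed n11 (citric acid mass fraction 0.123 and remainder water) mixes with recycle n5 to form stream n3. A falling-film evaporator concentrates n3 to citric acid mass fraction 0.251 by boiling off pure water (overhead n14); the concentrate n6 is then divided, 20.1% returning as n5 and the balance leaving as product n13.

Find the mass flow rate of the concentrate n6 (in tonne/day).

Overall citric acid balance (none leaves overhead): citric acid in fresh feed = citric acid in product, i.e. 1395×0.123 = (1−0.201)·n6·0.251.
n6 = 171.59/(0.251×0.799) = 855.58 tonne/day.

855.6 tonne/day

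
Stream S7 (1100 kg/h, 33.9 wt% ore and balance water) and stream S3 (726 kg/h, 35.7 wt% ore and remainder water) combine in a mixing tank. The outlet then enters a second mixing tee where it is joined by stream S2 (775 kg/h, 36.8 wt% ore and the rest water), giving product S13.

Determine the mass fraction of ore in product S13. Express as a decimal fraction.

0.3527

Overall, product flow = 2601 kg/h.
ore in = 1100×0.339 + 726×0.357 + 775×0.368 = 917.28 kg/h.
ore fraction in S13 = 0.3527.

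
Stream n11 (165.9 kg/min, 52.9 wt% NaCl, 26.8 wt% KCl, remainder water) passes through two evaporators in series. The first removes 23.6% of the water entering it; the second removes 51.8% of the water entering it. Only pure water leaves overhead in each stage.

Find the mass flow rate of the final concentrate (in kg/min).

144.6 kg/min

water in feed = 165.9×0.203 = 33.678 kg/min.
After stage 1: water left = (1−0.236)×33.678 = 25.73; stream total = 157.95 kg/min.
After stage 2: water left = (1−0.518)×25.73 = 12.402; final concentrate = 144.62 kg/min.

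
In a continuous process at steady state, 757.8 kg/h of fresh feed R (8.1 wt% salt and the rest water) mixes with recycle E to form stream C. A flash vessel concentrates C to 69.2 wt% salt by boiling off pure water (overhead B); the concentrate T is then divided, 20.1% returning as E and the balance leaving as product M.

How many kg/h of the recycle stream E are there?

22.31 kg/h

Overall salt balance (none leaves overhead): salt in fresh feed = salt in product, i.e. 757.8×0.081 = (1−0.201)·T·0.692.
T = 61.382/(0.692×0.799) = 111.02 kg/h.
Recycle E = 0.201×111.02 = 22.314 kg/h.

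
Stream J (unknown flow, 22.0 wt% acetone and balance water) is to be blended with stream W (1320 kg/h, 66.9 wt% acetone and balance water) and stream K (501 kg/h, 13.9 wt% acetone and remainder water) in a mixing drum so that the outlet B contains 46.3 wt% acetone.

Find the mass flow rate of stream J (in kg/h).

Let J be the unknown flow. Total out = 1821 + J.
acetone balance: 952.72 + 0.220·J = 0.463·(1821 + J)
(0.220 − 0.463)·J = 0.463×1821 − 952.72 = -109.6
J = -109.6 / -0.243 = 451.01 kg/h

451 kg/h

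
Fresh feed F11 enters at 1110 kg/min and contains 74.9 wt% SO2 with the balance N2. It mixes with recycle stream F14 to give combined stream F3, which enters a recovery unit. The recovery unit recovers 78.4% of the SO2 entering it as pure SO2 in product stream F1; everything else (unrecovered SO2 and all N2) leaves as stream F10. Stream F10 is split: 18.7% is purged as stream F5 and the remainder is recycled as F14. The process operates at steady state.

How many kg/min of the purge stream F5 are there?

N2 enters only via F11 and leaves only via the purge: 1110×0.251 = 0.187×(N2 in F10), and the recovery unit passes all N2, so N2 in F3 = N2 in F10 = 1489.9 kg/min.
SO2 in F3: m_A = 1110×0.749 + (1−0.187)·(1−0.784)·m_A, so m_A = 831.39/0.8244 = 1008.5 kg/min.
F10 = (1−0.784)×1008.5 + 1489.9 = 1707.7 kg/min.
Purge F5 = 0.187×1707.7 = 319.34 kg/min.

319.3 kg/min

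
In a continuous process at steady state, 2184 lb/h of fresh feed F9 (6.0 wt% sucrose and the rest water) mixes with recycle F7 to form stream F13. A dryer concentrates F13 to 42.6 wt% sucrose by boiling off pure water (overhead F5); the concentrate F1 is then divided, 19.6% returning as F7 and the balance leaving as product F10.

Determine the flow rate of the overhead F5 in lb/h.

1876 lb/h

Overall sucrose balance (none leaves overhead): sucrose in fresh feed = sucrose in product, i.e. 2184×0.060 = (1−0.196)·F1·0.426.
F1 = 131.04/(0.426×0.804) = 382.59 lb/h.
Recycle F7 = 0.196×382.59 = 74.988 lb/h.
Combined feed F13 = 2184 + 74.988 = 2259 lb/h.
Overhead F5 = F13 − F1 = 2259 − 382.59 = 1876.4 lb/h.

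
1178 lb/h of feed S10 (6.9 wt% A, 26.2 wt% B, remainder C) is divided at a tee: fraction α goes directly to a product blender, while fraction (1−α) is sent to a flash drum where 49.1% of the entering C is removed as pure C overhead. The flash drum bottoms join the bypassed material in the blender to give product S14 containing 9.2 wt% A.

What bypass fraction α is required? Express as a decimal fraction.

0.239

All 1178×0.069 = 81.282 lb/h of A reaches S14, so S14 = 81.282/0.092 = 883.5 lb/h and vapour = 294.5 lb/h.
The evaporator receives (1−α)·1178 of feed at 0.669 C and removes 0.491 of that C:
0.491×0.669×(1−α)×1178 = 294.5
(1−α) = 294.5/386.95 = 0.7611;  α = 0.2389.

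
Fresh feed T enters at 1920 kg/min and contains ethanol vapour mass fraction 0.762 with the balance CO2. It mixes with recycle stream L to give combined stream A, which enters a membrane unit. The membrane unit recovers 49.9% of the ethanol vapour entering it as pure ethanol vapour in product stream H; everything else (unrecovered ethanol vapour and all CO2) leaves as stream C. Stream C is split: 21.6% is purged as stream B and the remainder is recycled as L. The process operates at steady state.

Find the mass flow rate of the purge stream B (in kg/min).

717.7 kg/min

CO2 enters only via T and leaves only via the purge: 1920×0.238 = 0.216×(CO2 in C), and the membrane unit passes all CO2, so CO2 in A = CO2 in C = 2115.6 kg/min.
ethanol vapour in A: m_A = 1920×0.762 + (1−0.216)·(1−0.499)·m_A, so m_A = 1463/0.6072 = 2409.4 kg/min.
C = (1−0.499)×2409.4 + 2115.6 = 3322.7 kg/min.
Purge B = 0.216×3322.7 = 717.7 kg/min.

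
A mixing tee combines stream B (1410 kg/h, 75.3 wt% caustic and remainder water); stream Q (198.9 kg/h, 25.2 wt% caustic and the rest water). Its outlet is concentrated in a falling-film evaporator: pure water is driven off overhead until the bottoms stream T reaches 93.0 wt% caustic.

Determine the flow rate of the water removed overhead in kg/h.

413.4 kg/h

caustic entering = 1410×0.753 + 198.9×0.252 = 1111.9 kg/h.
All caustic reports to T, so T = 1111.9/0.930 = 1195.5 kg/h.
Total feed = 1608.9 kg/h; overhead = 1608.9 − 1195.5 = 413.36 kg/h.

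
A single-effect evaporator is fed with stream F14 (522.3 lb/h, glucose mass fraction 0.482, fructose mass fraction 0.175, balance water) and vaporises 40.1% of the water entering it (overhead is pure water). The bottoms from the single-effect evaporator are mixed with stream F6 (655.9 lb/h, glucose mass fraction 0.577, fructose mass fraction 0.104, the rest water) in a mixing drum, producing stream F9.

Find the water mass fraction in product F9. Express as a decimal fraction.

0.286

Vapour removed = 0.401×0.343×522.3 = 71.839 lb/h; concentrate = 450.46 lb/h.
water reaching the mixer = 107.31 (from concentrate) + 655.9×0.319 = 316.54 lb/h.
Product flow = 450.46 + 655.9 = 1106.4 lb/h; water fraction = 0.286.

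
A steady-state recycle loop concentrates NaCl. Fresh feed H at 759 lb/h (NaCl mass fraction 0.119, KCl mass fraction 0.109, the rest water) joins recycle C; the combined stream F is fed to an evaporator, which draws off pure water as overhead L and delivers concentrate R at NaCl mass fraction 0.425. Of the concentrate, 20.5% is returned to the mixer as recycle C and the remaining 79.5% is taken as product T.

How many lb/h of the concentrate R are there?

267.3 lb/h

Overall NaCl balance (none leaves overhead): NaCl in fresh feed = NaCl in product, i.e. 759×0.119 = (1−0.205)·R·0.425.
R = 90.321/(0.425×0.795) = 267.32 lb/h.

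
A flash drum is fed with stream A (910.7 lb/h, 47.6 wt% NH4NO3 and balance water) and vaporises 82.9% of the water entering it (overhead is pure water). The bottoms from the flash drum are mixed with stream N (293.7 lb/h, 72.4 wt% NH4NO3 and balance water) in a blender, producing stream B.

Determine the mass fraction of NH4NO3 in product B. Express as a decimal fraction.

0.799

Vapour removed = 0.829×0.524×910.7 = 395.6 lb/h; concentrate = 515.1 lb/h.
NH4NO3 reaching the mixer = 433.49 (from concentrate) + 293.7×0.724 = 646.13 lb/h.
Product flow = 515.1 + 293.7 = 808.8 lb/h; NH4NO3 fraction = 0.799.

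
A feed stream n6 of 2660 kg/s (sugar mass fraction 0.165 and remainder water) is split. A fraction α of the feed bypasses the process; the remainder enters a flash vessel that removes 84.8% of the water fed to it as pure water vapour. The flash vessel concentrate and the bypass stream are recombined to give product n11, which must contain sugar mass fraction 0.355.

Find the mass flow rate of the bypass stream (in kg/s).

All 2660×0.165 = 438.9 kg/s of sugar reaches n11, so n11 = 438.9/0.355 = 1236.3 kg/s and vapour = 1423.7 kg/s.
The evaporator receives (1−α)·2660 of feed at 0.835 water and removes 0.848 of that water:
0.848×0.835×(1−α)×2660 = 1423.7
(1−α) = 1423.7/1883.5 = 0.7559;  α = 0.2441.
Bypass flow = 0.2441×2660 = 649.41 kg/s.

649.4 kg/s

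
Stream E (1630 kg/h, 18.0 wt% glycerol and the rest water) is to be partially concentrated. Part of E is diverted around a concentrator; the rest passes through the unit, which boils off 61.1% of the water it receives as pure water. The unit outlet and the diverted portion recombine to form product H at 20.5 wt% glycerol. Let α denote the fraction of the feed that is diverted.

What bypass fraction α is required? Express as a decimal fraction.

All 1630×0.180 = 293.4 kg/h of glycerol reaches H, so H = 293.4/0.205 = 1431.2 kg/h and vapour = 198.78 kg/h.
The evaporator receives (1−α)·1630 of feed at 0.820 water and removes 0.611 of that water:
0.611×0.820×(1−α)×1630 = 198.78
(1−α) = 198.78/816.66 = 0.2434;  α = 0.7566.

0.757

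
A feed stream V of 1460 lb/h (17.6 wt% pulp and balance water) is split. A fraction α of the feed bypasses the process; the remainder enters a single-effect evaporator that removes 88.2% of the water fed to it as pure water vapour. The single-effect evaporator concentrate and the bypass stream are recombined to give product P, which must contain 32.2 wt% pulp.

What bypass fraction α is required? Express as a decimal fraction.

0.376

All 1460×0.176 = 256.96 lb/h of pulp reaches P, so P = 256.96/0.322 = 798.01 lb/h and vapour = 661.99 lb/h.
The evaporator receives (1−α)·1460 of feed at 0.824 water and removes 0.882 of that water:
0.882×0.824×(1−α)×1460 = 661.99
(1−α) = 661.99/1061.1 = 0.6239;  α = 0.3761.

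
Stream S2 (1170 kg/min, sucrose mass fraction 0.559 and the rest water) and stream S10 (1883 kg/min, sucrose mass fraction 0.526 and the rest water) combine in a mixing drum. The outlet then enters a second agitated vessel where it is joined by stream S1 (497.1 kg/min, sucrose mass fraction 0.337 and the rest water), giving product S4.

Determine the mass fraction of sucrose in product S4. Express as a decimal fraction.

0.510

Overall, product flow = 3550.1 kg/min.
sucrose in = 1170×0.559 + 1883×0.526 + 497.1×0.337 = 1812 kg/min.
sucrose fraction in S4 = 0.510.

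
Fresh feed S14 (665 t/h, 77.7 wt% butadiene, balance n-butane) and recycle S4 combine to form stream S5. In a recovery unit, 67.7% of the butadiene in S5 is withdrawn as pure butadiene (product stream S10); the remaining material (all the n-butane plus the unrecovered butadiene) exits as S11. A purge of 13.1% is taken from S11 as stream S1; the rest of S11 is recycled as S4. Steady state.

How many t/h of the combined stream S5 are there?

1850 t/h

n-butane enters only via S14 and leaves only via the purge: 665×0.223 = 0.131×(n-butane in S11), and the recovery unit passes all n-butane, so n-butane in S5 = n-butane in S11 = 1132 t/h.
butadiene in S5: m_A = 665×0.777 + (1−0.131)·(1−0.677)·m_A, so m_A = 516.71/0.7193 = 718.33 t/h.
S5 = 718.33 + 1132 = 1850.4 t/h.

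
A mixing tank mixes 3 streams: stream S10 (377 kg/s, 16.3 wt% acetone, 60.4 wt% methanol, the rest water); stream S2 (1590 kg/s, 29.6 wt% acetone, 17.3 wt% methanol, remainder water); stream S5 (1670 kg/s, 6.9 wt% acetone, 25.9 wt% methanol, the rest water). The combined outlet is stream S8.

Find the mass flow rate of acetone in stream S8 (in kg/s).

647.3 kg/s

acetone out = acetone in = 377×0.163 + 1590×0.296 + 1670×0.069 = 647.32 kg/s.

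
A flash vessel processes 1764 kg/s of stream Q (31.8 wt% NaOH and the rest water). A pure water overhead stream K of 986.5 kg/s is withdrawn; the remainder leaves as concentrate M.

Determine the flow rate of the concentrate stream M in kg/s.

777.5 kg/s

Concentrate = 1764 − 986.5 = 777.5 kg/s.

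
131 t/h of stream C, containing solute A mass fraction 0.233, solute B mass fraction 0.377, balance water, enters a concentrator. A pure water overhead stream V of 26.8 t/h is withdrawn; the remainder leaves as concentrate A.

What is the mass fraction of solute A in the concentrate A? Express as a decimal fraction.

solute A is not removed: 131×0.233 = 30.523 t/h of solute A enters A.
Concentrate = 131 − 26.8 = 104.2 t/h.
Mass fraction = 30.523/104.2 = 0.293.

0.293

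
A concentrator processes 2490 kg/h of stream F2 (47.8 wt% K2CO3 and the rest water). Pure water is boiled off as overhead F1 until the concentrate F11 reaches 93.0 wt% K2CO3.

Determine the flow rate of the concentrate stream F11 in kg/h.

1280 kg/h

K2CO3 is conserved: 2490×0.478 = 1190.2 kg/h all reports to the concentrate.
Concentrate = 1190.2/(target fraction) = 1279.8 kg/h.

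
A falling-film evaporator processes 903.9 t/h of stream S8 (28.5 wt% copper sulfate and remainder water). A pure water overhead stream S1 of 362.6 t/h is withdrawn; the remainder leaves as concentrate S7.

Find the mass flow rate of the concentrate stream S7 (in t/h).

541.3 t/h

Concentrate = 903.9 − 362.6 = 541.3 t/h.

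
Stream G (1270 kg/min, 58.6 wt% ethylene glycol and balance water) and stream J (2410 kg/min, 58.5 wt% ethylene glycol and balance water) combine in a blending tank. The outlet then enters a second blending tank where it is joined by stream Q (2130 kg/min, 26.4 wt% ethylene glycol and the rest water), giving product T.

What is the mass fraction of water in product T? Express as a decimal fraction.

0.532

Overall, product flow = 5810 kg/min.
water in = 1270×0.414 + 2410×0.415 + 2130×0.736 = 3093.6 kg/min.
water fraction in T = 0.532.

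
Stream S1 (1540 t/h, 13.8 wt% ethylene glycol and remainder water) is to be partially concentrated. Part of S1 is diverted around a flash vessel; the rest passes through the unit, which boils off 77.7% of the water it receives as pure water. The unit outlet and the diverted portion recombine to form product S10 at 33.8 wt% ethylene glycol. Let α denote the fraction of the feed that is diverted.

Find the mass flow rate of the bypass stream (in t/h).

179.5 t/h

All 1540×0.138 = 212.52 t/h of ethylene glycol reaches S10, so S10 = 212.52/0.338 = 628.76 t/h and vapour = 911.24 t/h.
The evaporator receives (1−α)·1540 of feed at 0.862 water and removes 0.777 of that water:
0.777×0.862×(1−α)×1540 = 911.24
(1−α) = 911.24/1031.5 = 0.8835;  α = 0.1165.
Bypass flow = 0.1165×1540 = 179.48 t/h.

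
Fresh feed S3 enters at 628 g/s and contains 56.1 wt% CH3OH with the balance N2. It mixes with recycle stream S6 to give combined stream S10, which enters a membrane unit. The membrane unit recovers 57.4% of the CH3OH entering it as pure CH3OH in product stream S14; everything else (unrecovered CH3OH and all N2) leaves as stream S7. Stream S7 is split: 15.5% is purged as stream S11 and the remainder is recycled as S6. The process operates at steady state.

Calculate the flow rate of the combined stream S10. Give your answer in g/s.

2329 g/s

N2 enters only via S3 and leaves only via the purge: 628×0.439 = 0.155×(N2 in S7), and the membrane unit passes all N2, so N2 in S10 = N2 in S7 = 1778.7 g/s.
CH3OH in S10: m_A = 628×0.561 + (1−0.155)·(1−0.574)·m_A, so m_A = 352.31/0.6400 = 550.46 g/s.
S10 = 550.46 + 1778.7 = 2329.1 g/s.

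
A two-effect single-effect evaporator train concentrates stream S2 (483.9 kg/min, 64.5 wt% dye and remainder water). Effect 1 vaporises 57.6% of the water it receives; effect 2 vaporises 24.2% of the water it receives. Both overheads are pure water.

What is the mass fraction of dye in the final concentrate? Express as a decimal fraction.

water in feed = 483.9×0.355 = 171.78 kg/min.
After stage 1: water left = (1−0.576)×171.78 = 72.837; stream total = 384.95 kg/min.
After stage 2: water left = (1−0.242)×72.837 = 55.21; final concentrate = 367.33 kg/min.
dye fraction = 312.12/367.33 = 0.850.

0.850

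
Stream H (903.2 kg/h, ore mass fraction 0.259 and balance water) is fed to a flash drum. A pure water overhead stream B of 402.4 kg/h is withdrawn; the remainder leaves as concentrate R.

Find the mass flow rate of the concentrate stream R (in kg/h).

Concentrate = 903.2 − 402.4 = 500.8 kg/h.

500.8 kg/h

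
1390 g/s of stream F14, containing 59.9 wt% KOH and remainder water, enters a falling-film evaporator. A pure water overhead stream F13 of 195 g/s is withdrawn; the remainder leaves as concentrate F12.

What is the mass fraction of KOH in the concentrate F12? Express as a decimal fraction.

0.697

KOH is not removed: 1390×0.599 = 832.61 g/s of KOH enters F12.
Concentrate = 1390 − 195 = 1195 g/s.
Mass fraction = 832.61/1195 = 0.697.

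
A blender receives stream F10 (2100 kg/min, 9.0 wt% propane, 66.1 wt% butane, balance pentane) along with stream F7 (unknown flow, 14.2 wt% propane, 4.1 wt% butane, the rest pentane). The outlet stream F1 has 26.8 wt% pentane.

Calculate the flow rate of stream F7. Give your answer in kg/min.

72.68 kg/min

Let F7 be the unknown flow. Total out = 2100 + F7.
pentane balance: 522.9 + 0.817·F7 = 0.268·(2100 + F7)
(0.817 − 0.268)·F7 = 0.268×2100 − 522.9 = 39.9
F7 = 39.9 / 0.549 = 72.678 kg/min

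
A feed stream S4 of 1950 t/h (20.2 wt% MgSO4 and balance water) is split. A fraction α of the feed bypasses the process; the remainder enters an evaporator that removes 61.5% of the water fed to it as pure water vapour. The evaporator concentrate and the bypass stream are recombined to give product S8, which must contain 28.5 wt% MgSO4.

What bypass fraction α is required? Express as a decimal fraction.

0.407

All 1950×0.202 = 393.9 t/h of MgSO4 reaches S8, so S8 = 393.9/0.285 = 1382.1 t/h and vapour = 567.89 t/h.
The evaporator receives (1−α)·1950 of feed at 0.798 water and removes 0.615 of that water:
0.615×0.798×(1−α)×1950 = 567.89
(1−α) = 567.89/957 = 0.5934;  α = 0.4066.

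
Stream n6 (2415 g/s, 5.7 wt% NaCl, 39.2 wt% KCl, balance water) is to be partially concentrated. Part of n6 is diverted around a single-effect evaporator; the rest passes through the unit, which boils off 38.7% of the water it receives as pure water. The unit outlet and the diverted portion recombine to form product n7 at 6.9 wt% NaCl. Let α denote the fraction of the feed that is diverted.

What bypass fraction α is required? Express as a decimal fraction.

0.184

All 2415×0.057 = 137.66 g/s of NaCl reaches n7, so n7 = 137.66/0.069 = 1995 g/s and vapour = 420 g/s.
The evaporator receives (1−α)·2415 of feed at 0.551 water and removes 0.387 of that water:
0.387×0.551×(1−α)×2415 = 420
(1−α) = 420/514.97 = 0.8156;  α = 0.1844.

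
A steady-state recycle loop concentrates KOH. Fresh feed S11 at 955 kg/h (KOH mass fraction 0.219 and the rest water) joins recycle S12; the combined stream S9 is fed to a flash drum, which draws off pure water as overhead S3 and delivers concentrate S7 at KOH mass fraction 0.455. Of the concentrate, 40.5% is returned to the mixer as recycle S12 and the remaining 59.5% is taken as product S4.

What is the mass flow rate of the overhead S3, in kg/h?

Overall KOH balance (none leaves overhead): KOH in fresh feed = KOH in product, i.e. 955×0.219 = (1−0.405)·S7·0.455.
S7 = 209.15/(0.455×0.595) = 772.54 kg/h.
Recycle S12 = 0.405×772.54 = 312.88 kg/h.
Combined feed S9 = 955 + 312.88 = 1267.9 kg/h.
Overhead S3 = S9 − S7 = 1267.9 − 772.54 = 495.34 kg/h.

495.3 kg/h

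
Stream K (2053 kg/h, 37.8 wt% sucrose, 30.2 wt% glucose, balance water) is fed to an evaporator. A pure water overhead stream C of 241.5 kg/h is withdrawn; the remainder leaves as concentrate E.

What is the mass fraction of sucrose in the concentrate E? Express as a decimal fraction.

sucrose is not removed: 2053×0.378 = 776.03 kg/h of sucrose enters E.
Concentrate = 2053 − 241.5 = 1811.5 kg/h.
Mass fraction = 776.03/1811.5 = 0.428.

0.428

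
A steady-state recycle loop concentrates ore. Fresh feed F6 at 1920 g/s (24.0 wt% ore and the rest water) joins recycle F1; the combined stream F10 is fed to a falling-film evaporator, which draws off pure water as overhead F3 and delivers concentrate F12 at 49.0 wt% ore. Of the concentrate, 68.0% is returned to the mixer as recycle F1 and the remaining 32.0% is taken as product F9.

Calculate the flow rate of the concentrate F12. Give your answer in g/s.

2939 g/s

Overall ore balance (none leaves overhead): ore in fresh feed = ore in product, i.e. 1920×0.240 = (1−0.680)·F12·0.490.
F12 = 460.8/(0.490×0.320) = 2938.8 g/s.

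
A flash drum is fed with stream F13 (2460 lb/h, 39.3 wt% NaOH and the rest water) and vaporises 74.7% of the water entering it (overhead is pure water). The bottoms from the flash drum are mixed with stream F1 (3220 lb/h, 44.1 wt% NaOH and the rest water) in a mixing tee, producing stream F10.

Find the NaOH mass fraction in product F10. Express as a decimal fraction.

0.523

Vapour removed = 0.747×0.607×2460 = 1115.4 lb/h; concentrate = 1344.6 lb/h.
NaOH reaching the mixer = 966.78 (from concentrate) + 3220×0.441 = 2386.8 lb/h.
Product flow = 1344.6 + 3220 = 4564.6 lb/h; NaOH fraction = 0.523.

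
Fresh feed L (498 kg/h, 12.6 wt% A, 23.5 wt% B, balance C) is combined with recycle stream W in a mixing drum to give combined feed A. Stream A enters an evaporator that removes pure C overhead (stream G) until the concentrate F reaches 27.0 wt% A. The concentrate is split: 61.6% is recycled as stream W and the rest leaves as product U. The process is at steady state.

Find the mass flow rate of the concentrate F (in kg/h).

Overall A balance (none leaves overhead): A in fresh feed = A in product, i.e. 498×0.126 = (1−0.616)·F·0.270.
F = 62.748/(0.270×0.384) = 605.21 kg/h.

605.2 kg/h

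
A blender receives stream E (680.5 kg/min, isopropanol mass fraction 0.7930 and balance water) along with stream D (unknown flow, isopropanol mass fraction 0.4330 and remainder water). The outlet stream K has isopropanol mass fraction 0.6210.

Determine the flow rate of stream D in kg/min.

Let D be the unknown flow. Total out = 680.5 + D.
isopropanol balance: 539.64 + 0.433·D = 0.621·(680.5 + D)
(0.433 − 0.621)·D = 0.621×680.5 − 539.64 = -117.05
D = -117.05 / -0.188 = 622.59 kg/min

622.6 kg/min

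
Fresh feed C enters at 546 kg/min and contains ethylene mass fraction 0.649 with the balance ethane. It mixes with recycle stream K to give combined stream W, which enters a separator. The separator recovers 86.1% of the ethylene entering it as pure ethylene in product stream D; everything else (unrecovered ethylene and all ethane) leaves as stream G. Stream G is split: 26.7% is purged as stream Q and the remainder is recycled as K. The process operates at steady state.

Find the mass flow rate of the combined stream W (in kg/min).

ethane enters only via C and leaves only via the purge: 546×0.351 = 0.267×(ethane in G), and the separator passes all ethane, so ethane in W = ethane in G = 717.78 kg/min.
ethylene in W: m_A = 546×0.649 + (1−0.267)·(1−0.861)·m_A, so m_A = 354.35/0.8981 = 394.55 kg/min.
W = 394.55 + 717.78 = 1112.3 kg/min.

1112 kg/min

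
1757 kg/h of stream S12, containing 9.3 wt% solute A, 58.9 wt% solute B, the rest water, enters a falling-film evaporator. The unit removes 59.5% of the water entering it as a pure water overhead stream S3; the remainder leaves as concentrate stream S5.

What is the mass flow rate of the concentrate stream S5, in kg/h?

1425 kg/h

water entering = 1757×0.318 = 558.73 kg/h; overhead removed = 0.595×558.73 = 332.44 kg/h.
Concentrate = 1757 − 332.44 = 1424.6 kg/h.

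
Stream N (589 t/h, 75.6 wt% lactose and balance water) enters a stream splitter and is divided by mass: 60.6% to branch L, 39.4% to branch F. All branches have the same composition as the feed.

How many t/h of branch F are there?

232.1 t/h

Branch F flow = 0.394×589 = 232.07 t/h.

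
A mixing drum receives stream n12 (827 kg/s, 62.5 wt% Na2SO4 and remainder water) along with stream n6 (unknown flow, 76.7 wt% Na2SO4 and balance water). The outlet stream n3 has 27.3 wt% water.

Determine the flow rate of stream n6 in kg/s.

Let n6 be the unknown flow. Total out = 827 + n6.
water balance: 310.12 + 0.233·n6 = 0.273·(827 + n6)
(0.233 − 0.273)·n6 = 0.273×827 − 310.12 = -84.354
n6 = -84.354 / -0.040 = 2108.8 kg/s

2109 kg/s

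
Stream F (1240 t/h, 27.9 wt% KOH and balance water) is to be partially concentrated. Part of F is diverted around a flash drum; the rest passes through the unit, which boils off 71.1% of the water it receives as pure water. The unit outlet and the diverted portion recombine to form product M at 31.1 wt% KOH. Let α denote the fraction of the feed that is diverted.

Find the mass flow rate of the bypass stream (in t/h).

991.1 t/h

All 1240×0.279 = 345.96 t/h of KOH reaches M, so M = 345.96/0.311 = 1112.4 t/h and vapour = 127.59 t/h.
The evaporator receives (1−α)·1240 of feed at 0.721 water and removes 0.711 of that water:
0.711×0.721×(1−α)×1240 = 127.59
(1−α) = 127.59/635.66 = 0.2007;  α = 0.7993.
Bypass flow = 0.7993×1240 = 991.11 t/h.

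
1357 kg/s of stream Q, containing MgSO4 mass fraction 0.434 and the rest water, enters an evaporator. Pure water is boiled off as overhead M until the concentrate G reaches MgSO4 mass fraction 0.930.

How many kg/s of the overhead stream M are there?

MgSO4 is conserved: 1357×0.434 = 588.94 kg/s all reports to the concentrate.
Concentrate = 588.94/(target fraction) = 633.27 kg/s.
Overhead = 1357 − 633.27 = 723.73 kg/s.

723.7 kg/s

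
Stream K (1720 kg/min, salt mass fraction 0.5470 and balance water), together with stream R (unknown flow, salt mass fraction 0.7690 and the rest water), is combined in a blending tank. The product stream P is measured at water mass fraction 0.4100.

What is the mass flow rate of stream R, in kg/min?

Let R be the unknown flow. Total out = 1720 + R.
water balance: 779.16 + 0.231·R = 0.410·(1720 + R)
(0.231 − 0.410)·R = 0.410×1720 − 779.16 = -73.96
R = -73.96 / -0.179 = 413.18 kg/min

413.2 kg/min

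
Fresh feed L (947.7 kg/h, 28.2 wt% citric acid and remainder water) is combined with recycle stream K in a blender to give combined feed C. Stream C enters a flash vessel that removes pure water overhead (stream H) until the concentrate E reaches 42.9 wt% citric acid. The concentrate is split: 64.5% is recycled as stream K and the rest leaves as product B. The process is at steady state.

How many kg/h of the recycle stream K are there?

1132 kg/h

Overall citric acid balance (none leaves overhead): citric acid in fresh feed = citric acid in product, i.e. 947.7×0.282 = (1−0.645)·E·0.429.
E = 267.25/(0.429×0.355) = 1754.8 kg/h.
Recycle K = 0.645×1754.8 = 1131.9 kg/h.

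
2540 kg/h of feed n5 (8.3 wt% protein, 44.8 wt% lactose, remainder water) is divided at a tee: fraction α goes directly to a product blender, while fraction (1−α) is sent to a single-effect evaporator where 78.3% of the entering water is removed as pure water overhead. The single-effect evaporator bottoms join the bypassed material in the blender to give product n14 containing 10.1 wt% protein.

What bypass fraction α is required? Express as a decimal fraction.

All 2540×0.083 = 210.82 kg/h of protein reaches n14, so n14 = 210.82/0.101 = 2087.3 kg/h and vapour = 452.67 kg/h.
The evaporator receives (1−α)·2540 of feed at 0.469 water and removes 0.783 of that water:
0.783×0.469×(1−α)×2540 = 452.67
(1−α) = 452.67/932.76 = 0.4853;  α = 0.5147.

0.515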